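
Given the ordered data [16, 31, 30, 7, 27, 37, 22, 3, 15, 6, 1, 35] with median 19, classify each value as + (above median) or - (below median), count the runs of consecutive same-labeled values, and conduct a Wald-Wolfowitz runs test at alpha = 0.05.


Step 1: Compute median = 19; label A = above, B = below.
Labels in order: BAABAAABBBBA  (n_A = 6, n_B = 6)
Step 2: Count runs R = 6.
Step 3: Under H0 (random ordering), E[R] = 2*n_A*n_B/(n_A+n_B) + 1 = 2*6*6/12 + 1 = 7.0000.
        Var[R] = 2*n_A*n_B*(2*n_A*n_B - n_A - n_B) / ((n_A+n_B)^2 * (n_A+n_B-1)) = 4320/1584 = 2.7273.
        SD[R] = 1.6514.
Step 4: Continuity-corrected z = (R + 0.5 - E[R]) / SD[R] = (6 + 0.5 - 7.0000) / 1.6514 = -0.3028.
Step 5: Two-sided p-value via normal approximation = 2*(1 - Phi(|z|)) = 0.762069.
Step 6: alpha = 0.05. fail to reject H0.

R = 6, z = -0.3028, p = 0.762069, fail to reject H0.


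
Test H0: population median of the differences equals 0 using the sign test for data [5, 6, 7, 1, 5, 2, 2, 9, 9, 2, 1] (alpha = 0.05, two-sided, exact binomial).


Step 1: Discard zero differences. Original n = 11; n_eff = number of nonzero differences = 11.
Nonzero differences (with sign): +5, +6, +7, +1, +5, +2, +2, +9, +9, +2, +1
Step 2: Count signs: positive = 11, negative = 0.
Step 3: Under H0: P(positive) = 0.5, so the number of positives S ~ Bin(11, 0.5).
Step 4: Two-sided exact p-value = sum of Bin(11,0.5) probabilities at or below the observed probability = 0.000977.
Step 5: alpha = 0.05. reject H0.

n_eff = 11, pos = 11, neg = 0, p = 0.000977, reject H0.


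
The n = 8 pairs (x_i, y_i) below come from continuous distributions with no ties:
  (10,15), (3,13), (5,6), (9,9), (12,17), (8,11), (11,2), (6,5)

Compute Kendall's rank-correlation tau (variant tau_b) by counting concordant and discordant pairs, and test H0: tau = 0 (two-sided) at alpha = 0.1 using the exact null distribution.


Step 1: Enumerate the 28 unordered pairs (i,j) with i<j and classify each by sign(x_j-x_i) * sign(y_j-y_i).
  (1,2):dx=-7,dy=-2->C; (1,3):dx=-5,dy=-9->C; (1,4):dx=-1,dy=-6->C; (1,5):dx=+2,dy=+2->C
  (1,6):dx=-2,dy=-4->C; (1,7):dx=+1,dy=-13->D; (1,8):dx=-4,dy=-10->C; (2,3):dx=+2,dy=-7->D
  (2,4):dx=+6,dy=-4->D; (2,5):dx=+9,dy=+4->C; (2,6):dx=+5,dy=-2->D; (2,7):dx=+8,dy=-11->D
  (2,8):dx=+3,dy=-8->D; (3,4):dx=+4,dy=+3->C; (3,5):dx=+7,dy=+11->C; (3,6):dx=+3,dy=+5->C
  (3,7):dx=+6,dy=-4->D; (3,8):dx=+1,dy=-1->D; (4,5):dx=+3,dy=+8->C; (4,6):dx=-1,dy=+2->D
  (4,7):dx=+2,dy=-7->D; (4,8):dx=-3,dy=-4->C; (5,6):dx=-4,dy=-6->C; (5,7):dx=-1,dy=-15->C
  (5,8):dx=-6,dy=-12->C; (6,7):dx=+3,dy=-9->D; (6,8):dx=-2,dy=-6->C; (7,8):dx=-5,dy=+3->D
Step 2: C = 16, D = 12, total pairs = 28.
Step 3: tau = (C - D)/(n(n-1)/2) = (16 - 12)/28 = 0.142857.
Step 4: Exact two-sided p-value (enumerate n! = 40320 permutations of y under H0): p = 0.719544.
Step 5: alpha = 0.1. fail to reject H0.

tau_b = 0.1429 (C=16, D=12), p = 0.719544, fail to reject H0.


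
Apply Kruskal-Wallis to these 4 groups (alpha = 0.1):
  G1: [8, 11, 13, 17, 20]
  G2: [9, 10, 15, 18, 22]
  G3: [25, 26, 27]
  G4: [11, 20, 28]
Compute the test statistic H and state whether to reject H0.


Step 1: Combine all N = 16 observations and assign midranks.
sorted (value, group, rank): (8,G1,1), (9,G2,2), (10,G2,3), (11,G1,4.5), (11,G4,4.5), (13,G1,6), (15,G2,7), (17,G1,8), (18,G2,9), (20,G1,10.5), (20,G4,10.5), (22,G2,12), (25,G3,13), (26,G3,14), (27,G3,15), (28,G4,16)
Step 2: Sum ranks within each group.
R_1 = 30 (n_1 = 5)
R_2 = 33 (n_2 = 5)
R_3 = 42 (n_3 = 3)
R_4 = 31 (n_4 = 3)
Step 3: H = 12/(N(N+1)) * sum(R_i^2/n_i) - 3(N+1)
     = 12/(16*17) * (30^2/5 + 33^2/5 + 42^2/3 + 31^2/3) - 3*17
     = 0.044118 * 1306.13 - 51
     = 6.623529.
Step 4: Ties present; correction factor C = 1 - 12/(16^3 - 16) = 0.997059. Corrected H = 6.623529 / 0.997059 = 6.643068.
Step 5: Under H0, H ~ chi^2(3); p-value = 0.084188.
Step 6: alpha = 0.1. reject H0.

H = 6.6431, df = 3, p = 0.084188, reject H0.


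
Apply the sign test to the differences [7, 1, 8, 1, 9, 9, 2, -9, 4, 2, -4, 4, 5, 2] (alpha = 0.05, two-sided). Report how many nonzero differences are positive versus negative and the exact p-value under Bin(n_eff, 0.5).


Step 1: Discard zero differences. Original n = 14; n_eff = number of nonzero differences = 14.
Nonzero differences (with sign): +7, +1, +8, +1, +9, +9, +2, -9, +4, +2, -4, +4, +5, +2
Step 2: Count signs: positive = 12, negative = 2.
Step 3: Under H0: P(positive) = 0.5, so the number of positives S ~ Bin(14, 0.5).
Step 4: Two-sided exact p-value = sum of Bin(14,0.5) probabilities at or below the observed probability = 0.012939.
Step 5: alpha = 0.05. reject H0.

n_eff = 14, pos = 12, neg = 2, p = 0.012939, reject H0.


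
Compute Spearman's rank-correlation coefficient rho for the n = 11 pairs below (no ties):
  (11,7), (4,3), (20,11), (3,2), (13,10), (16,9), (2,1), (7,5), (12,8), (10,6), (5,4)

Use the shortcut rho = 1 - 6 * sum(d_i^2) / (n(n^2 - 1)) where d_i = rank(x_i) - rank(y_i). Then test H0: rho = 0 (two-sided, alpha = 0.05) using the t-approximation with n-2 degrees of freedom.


Step 1: Rank x and y separately (midranks; no ties here).
rank(x): 11->7, 4->3, 20->11, 3->2, 13->9, 16->10, 2->1, 7->5, 12->8, 10->6, 5->4
rank(y): 7->7, 3->3, 11->11, 2->2, 10->10, 9->9, 1->1, 5->5, 8->8, 6->6, 4->4
Step 2: d_i = R_x(i) - R_y(i); compute d_i^2.
  (7-7)^2=0, (3-3)^2=0, (11-11)^2=0, (2-2)^2=0, (9-10)^2=1, (10-9)^2=1, (1-1)^2=0, (5-5)^2=0, (8-8)^2=0, (6-6)^2=0, (4-4)^2=0
sum(d^2) = 2.
Step 3: rho = 1 - 6*2 / (11*(11^2 - 1)) = 1 - 12/1320 = 0.990909.
Step 4: Under H0, t = rho * sqrt((n-2)/(1-rho^2)) = 22.0966 ~ t(9).
Step 5: Two-sided p-value from the t-distribution with 9 df = 0.000000.
Step 6: alpha = 0.05. reject H0.

rho = 0.9909, p = 0.000000, reject H0 at alpha = 0.05.


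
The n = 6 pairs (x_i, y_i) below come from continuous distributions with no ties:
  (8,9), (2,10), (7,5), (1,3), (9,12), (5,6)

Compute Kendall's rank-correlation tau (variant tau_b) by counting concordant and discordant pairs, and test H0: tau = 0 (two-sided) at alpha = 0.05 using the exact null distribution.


Step 1: Enumerate the 15 unordered pairs (i,j) with i<j and classify each by sign(x_j-x_i) * sign(y_j-y_i).
  (1,2):dx=-6,dy=+1->D; (1,3):dx=-1,dy=-4->C; (1,4):dx=-7,dy=-6->C; (1,5):dx=+1,dy=+3->C
  (1,6):dx=-3,dy=-3->C; (2,3):dx=+5,dy=-5->D; (2,4):dx=-1,dy=-7->C; (2,5):dx=+7,dy=+2->C
  (2,6):dx=+3,dy=-4->D; (3,4):dx=-6,dy=-2->C; (3,5):dx=+2,dy=+7->C; (3,6):dx=-2,dy=+1->D
  (4,5):dx=+8,dy=+9->C; (4,6):dx=+4,dy=+3->C; (5,6):dx=-4,dy=-6->C
Step 2: C = 11, D = 4, total pairs = 15.
Step 3: tau = (C - D)/(n(n-1)/2) = (11 - 4)/15 = 0.466667.
Step 4: Exact two-sided p-value (enumerate n! = 720 permutations of y under H0): p = 0.272222.
Step 5: alpha = 0.05. fail to reject H0.

tau_b = 0.4667 (C=11, D=4), p = 0.272222, fail to reject H0.


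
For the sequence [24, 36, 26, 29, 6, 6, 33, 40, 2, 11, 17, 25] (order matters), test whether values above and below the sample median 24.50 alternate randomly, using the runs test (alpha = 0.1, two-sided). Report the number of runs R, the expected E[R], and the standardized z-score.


Step 1: Compute median = 24.50; label A = above, B = below.
Labels in order: BAAABBAABBBA  (n_A = 6, n_B = 6)
Step 2: Count runs R = 6.
Step 3: Under H0 (random ordering), E[R] = 2*n_A*n_B/(n_A+n_B) + 1 = 2*6*6/12 + 1 = 7.0000.
        Var[R] = 2*n_A*n_B*(2*n_A*n_B - n_A - n_B) / ((n_A+n_B)^2 * (n_A+n_B-1)) = 4320/1584 = 2.7273.
        SD[R] = 1.6514.
Step 4: Continuity-corrected z = (R + 0.5 - E[R]) / SD[R] = (6 + 0.5 - 7.0000) / 1.6514 = -0.3028.
Step 5: Two-sided p-value via normal approximation = 2*(1 - Phi(|z|)) = 0.762069.
Step 6: alpha = 0.1. fail to reject H0.

R = 6, z = -0.3028, p = 0.762069, fail to reject H0.


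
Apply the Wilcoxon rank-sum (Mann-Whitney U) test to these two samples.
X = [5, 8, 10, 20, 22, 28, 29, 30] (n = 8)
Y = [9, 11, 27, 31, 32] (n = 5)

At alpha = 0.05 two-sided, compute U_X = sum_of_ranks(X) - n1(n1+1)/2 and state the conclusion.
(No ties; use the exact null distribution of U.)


Step 1: Combine and sort all 13 observations; assign midranks.
sorted (value, group): (5,X), (8,X), (9,Y), (10,X), (11,Y), (20,X), (22,X), (27,Y), (28,X), (29,X), (30,X), (31,Y), (32,Y)
ranks: 5->1, 8->2, 9->3, 10->4, 11->5, 20->6, 22->7, 27->8, 28->9, 29->10, 30->11, 31->12, 32->13
Step 2: Rank sum for X: R1 = 1 + 2 + 4 + 6 + 7 + 9 + 10 + 11 = 50.
Step 3: U_X = R1 - n1(n1+1)/2 = 50 - 8*9/2 = 50 - 36 = 14.
       U_Y = n1*n2 - U_X = 40 - 14 = 26.
Step 4: No ties, so the exact null distribution of U (based on enumerating the C(13,8) = 1287 equally likely rank assignments) gives the two-sided p-value.
Step 5: p-value = 0.435120; compare to alpha = 0.05. fail to reject H0.

U_X = 14, p = 0.435120, fail to reject H0 at alpha = 0.05.


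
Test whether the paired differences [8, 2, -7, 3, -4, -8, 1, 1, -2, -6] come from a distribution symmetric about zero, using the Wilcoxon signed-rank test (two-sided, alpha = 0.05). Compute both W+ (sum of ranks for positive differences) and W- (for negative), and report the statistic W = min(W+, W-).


Step 1: Drop any zero differences (none here) and take |d_i|.
|d| = [8, 2, 7, 3, 4, 8, 1, 1, 2, 6]
Step 2: Midrank |d_i| (ties get averaged ranks).
ranks: |8|->9.5, |2|->3.5, |7|->8, |3|->5, |4|->6, |8|->9.5, |1|->1.5, |1|->1.5, |2|->3.5, |6|->7
Step 3: Attach original signs; sum ranks with positive sign and with negative sign.
W+ = 9.5 + 3.5 + 5 + 1.5 + 1.5 = 21
W- = 8 + 6 + 9.5 + 3.5 + 7 = 34
(Check: W+ + W- = 55 should equal n(n+1)/2 = 55.)
Step 4: Test statistic W = min(W+, W-) = 21.
Step 5: Ties in |d|, so use the tie-corrected normal approximation.
        E[W] = n(n+1)/4 = 10*11/4 = 27.5.
        Tie groups: |d|=1 (t=2), |d|=2 (t=2), |d|=8 (t=2); sum(t^3 - t) = 18.
        Var[W] = n(n+1)(2n+1)/24 - sum(t^3-t)/48 = 2310/24 - 18/48 = 95.875.
        z = (W - E[W]) / sqrt(Var[W]) = (21 - 27.5) / 9.7916 = -0.6638.
        Two-sided p = 2*Phi(z) = 0.506795.
Step 6: alpha = 0.05. fail to reject H0.

W+ = 21, W- = 34, W = min = 21, p = 0.506795, fail to reject H0.


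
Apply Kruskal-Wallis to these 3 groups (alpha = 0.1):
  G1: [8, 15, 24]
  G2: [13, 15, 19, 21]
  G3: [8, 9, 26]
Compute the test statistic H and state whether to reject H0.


Step 1: Combine all N = 10 observations and assign midranks.
sorted (value, group, rank): (8,G1,1.5), (8,G3,1.5), (9,G3,3), (13,G2,4), (15,G1,5.5), (15,G2,5.5), (19,G2,7), (21,G2,8), (24,G1,9), (26,G3,10)
Step 2: Sum ranks within each group.
R_1 = 16 (n_1 = 3)
R_2 = 24.5 (n_2 = 4)
R_3 = 14.5 (n_3 = 3)
Step 3: H = 12/(N(N+1)) * sum(R_i^2/n_i) - 3(N+1)
     = 12/(10*11) * (16^2/3 + 24.5^2/4 + 14.5^2/3) - 3*11
     = 0.109091 * 305.479 - 33
     = 0.325000.
Step 4: Ties present; correction factor C = 1 - 12/(10^3 - 10) = 0.987879. Corrected H = 0.325000 / 0.987879 = 0.328988.
Step 5: Under H0, H ~ chi^2(2); p-value = 0.848323.
Step 6: alpha = 0.1. fail to reject H0.

H = 0.3290, df = 2, p = 0.848323, fail to reject H0.


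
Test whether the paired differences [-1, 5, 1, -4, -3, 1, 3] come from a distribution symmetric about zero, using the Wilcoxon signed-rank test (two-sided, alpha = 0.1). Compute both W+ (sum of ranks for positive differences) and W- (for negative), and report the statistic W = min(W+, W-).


Step 1: Drop any zero differences (none here) and take |d_i|.
|d| = [1, 5, 1, 4, 3, 1, 3]
Step 2: Midrank |d_i| (ties get averaged ranks).
ranks: |1|->2, |5|->7, |1|->2, |4|->6, |3|->4.5, |1|->2, |3|->4.5
Step 3: Attach original signs; sum ranks with positive sign and with negative sign.
W+ = 7 + 2 + 2 + 4.5 = 15.5
W- = 2 + 6 + 4.5 = 12.5
(Check: W+ + W- = 28 should equal n(n+1)/2 = 28.)
Step 4: Test statistic W = min(W+, W-) = 12.5.
Step 5: Ties in |d|, so use the tie-corrected normal approximation.
        E[W] = n(n+1)/4 = 7*8/4 = 14.
        Tie groups: |d|=1 (t=3), |d|=3 (t=2); sum(t^3 - t) = 30.
        Var[W] = n(n+1)(2n+1)/24 - sum(t^3-t)/48 = 840/24 - 30/48 = 34.375.
        z = (W - E[W]) / sqrt(Var[W]) = (12.5 - 14) / 5.8630 = -0.2558.
        Two-sided p = 2*Phi(z) = 0.798074.
Step 6: alpha = 0.1. fail to reject H0.

W+ = 15.5, W- = 12.5, W = min = 12.5, p = 0.798074, fail to reject H0.


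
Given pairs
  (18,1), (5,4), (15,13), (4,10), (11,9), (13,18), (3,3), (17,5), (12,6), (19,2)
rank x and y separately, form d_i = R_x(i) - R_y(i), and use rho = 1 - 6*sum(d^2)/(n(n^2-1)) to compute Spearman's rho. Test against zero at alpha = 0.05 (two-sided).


Step 1: Rank x and y separately (midranks; no ties here).
rank(x): 18->9, 5->3, 15->7, 4->2, 11->4, 13->6, 3->1, 17->8, 12->5, 19->10
rank(y): 1->1, 4->4, 13->9, 10->8, 9->7, 18->10, 3->3, 5->5, 6->6, 2->2
Step 2: d_i = R_x(i) - R_y(i); compute d_i^2.
  (9-1)^2=64, (3-4)^2=1, (7-9)^2=4, (2-8)^2=36, (4-7)^2=9, (6-10)^2=16, (1-3)^2=4, (8-5)^2=9, (5-6)^2=1, (10-2)^2=64
sum(d^2) = 208.
Step 3: rho = 1 - 6*208 / (10*(10^2 - 1)) = 1 - 1248/990 = -0.260606.
Step 4: Under H0, t = rho * sqrt((n-2)/(1-rho^2)) = -0.7635 ~ t(8).
Step 5: Two-sided p-value from the t-distribution with 8 df = 0.467089.
Step 6: alpha = 0.05. fail to reject H0.

rho = -0.2606, p = 0.467089, fail to reject H0 at alpha = 0.05.


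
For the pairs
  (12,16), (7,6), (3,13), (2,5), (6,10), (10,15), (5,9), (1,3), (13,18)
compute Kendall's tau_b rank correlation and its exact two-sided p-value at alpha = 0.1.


Step 1: Enumerate the 36 unordered pairs (i,j) with i<j and classify each by sign(x_j-x_i) * sign(y_j-y_i).
  (1,2):dx=-5,dy=-10->C; (1,3):dx=-9,dy=-3->C; (1,4):dx=-10,dy=-11->C; (1,5):dx=-6,dy=-6->C
  (1,6):dx=-2,dy=-1->C; (1,7):dx=-7,dy=-7->C; (1,8):dx=-11,dy=-13->C; (1,9):dx=+1,dy=+2->C
  (2,3):dx=-4,dy=+7->D; (2,4):dx=-5,dy=-1->C; (2,5):dx=-1,dy=+4->D; (2,6):dx=+3,dy=+9->C
  (2,7):dx=-2,dy=+3->D; (2,8):dx=-6,dy=-3->C; (2,9):dx=+6,dy=+12->C; (3,4):dx=-1,dy=-8->C
  (3,5):dx=+3,dy=-3->D; (3,6):dx=+7,dy=+2->C; (3,7):dx=+2,dy=-4->D; (3,8):dx=-2,dy=-10->C
  (3,9):dx=+10,dy=+5->C; (4,5):dx=+4,dy=+5->C; (4,6):dx=+8,dy=+10->C; (4,7):dx=+3,dy=+4->C
  (4,8):dx=-1,dy=-2->C; (4,9):dx=+11,dy=+13->C; (5,6):dx=+4,dy=+5->C; (5,7):dx=-1,dy=-1->C
  (5,8):dx=-5,dy=-7->C; (5,9):dx=+7,dy=+8->C; (6,7):dx=-5,dy=-6->C; (6,8):dx=-9,dy=-12->C
  (6,9):dx=+3,dy=+3->C; (7,8):dx=-4,dy=-6->C; (7,9):dx=+8,dy=+9->C; (8,9):dx=+12,dy=+15->C
Step 2: C = 31, D = 5, total pairs = 36.
Step 3: tau = (C - D)/(n(n-1)/2) = (31 - 5)/36 = 0.722222.
Step 4: Exact two-sided p-value (enumerate n! = 362880 permutations of y under H0): p = 0.005886.
Step 5: alpha = 0.1. reject H0.

tau_b = 0.7222 (C=31, D=5), p = 0.005886, reject H0.


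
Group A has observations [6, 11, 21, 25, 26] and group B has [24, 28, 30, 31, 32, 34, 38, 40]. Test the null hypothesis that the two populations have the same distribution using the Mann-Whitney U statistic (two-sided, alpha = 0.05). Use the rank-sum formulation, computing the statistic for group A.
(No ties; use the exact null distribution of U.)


Step 1: Combine and sort all 13 observations; assign midranks.
sorted (value, group): (6,X), (11,X), (21,X), (24,Y), (25,X), (26,X), (28,Y), (30,Y), (31,Y), (32,Y), (34,Y), (38,Y), (40,Y)
ranks: 6->1, 11->2, 21->3, 24->4, 25->5, 26->6, 28->7, 30->8, 31->9, 32->10, 34->11, 38->12, 40->13
Step 2: Rank sum for X: R1 = 1 + 2 + 3 + 5 + 6 = 17.
Step 3: U_X = R1 - n1(n1+1)/2 = 17 - 5*6/2 = 17 - 15 = 2.
       U_Y = n1*n2 - U_X = 40 - 2 = 38.
Step 4: No ties, so the exact null distribution of U (based on enumerating the C(13,5) = 1287 equally likely rank assignments) gives the two-sided p-value.
Step 5: p-value = 0.006216; compare to alpha = 0.05. reject H0.

U_X = 2, p = 0.006216, reject H0 at alpha = 0.05.


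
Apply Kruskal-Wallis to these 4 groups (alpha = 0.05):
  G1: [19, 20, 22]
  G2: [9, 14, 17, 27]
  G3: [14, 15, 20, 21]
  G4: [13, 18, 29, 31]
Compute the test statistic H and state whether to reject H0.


Step 1: Combine all N = 15 observations and assign midranks.
sorted (value, group, rank): (9,G2,1), (13,G4,2), (14,G2,3.5), (14,G3,3.5), (15,G3,5), (17,G2,6), (18,G4,7), (19,G1,8), (20,G1,9.5), (20,G3,9.5), (21,G3,11), (22,G1,12), (27,G2,13), (29,G4,14), (31,G4,15)
Step 2: Sum ranks within each group.
R_1 = 29.5 (n_1 = 3)
R_2 = 23.5 (n_2 = 4)
R_3 = 29 (n_3 = 4)
R_4 = 38 (n_4 = 4)
Step 3: H = 12/(N(N+1)) * sum(R_i^2/n_i) - 3(N+1)
     = 12/(15*16) * (29.5^2/3 + 23.5^2/4 + 29^2/4 + 38^2/4) - 3*16
     = 0.050000 * 999.396 - 48
     = 1.969792.
Step 4: Ties present; correction factor C = 1 - 12/(15^3 - 15) = 0.996429. Corrected H = 1.969792 / 0.996429 = 1.976852.
Step 5: Under H0, H ~ chi^2(3); p-value = 0.577225.
Step 6: alpha = 0.05. fail to reject H0.

H = 1.9769, df = 3, p = 0.577225, fail to reject H0.


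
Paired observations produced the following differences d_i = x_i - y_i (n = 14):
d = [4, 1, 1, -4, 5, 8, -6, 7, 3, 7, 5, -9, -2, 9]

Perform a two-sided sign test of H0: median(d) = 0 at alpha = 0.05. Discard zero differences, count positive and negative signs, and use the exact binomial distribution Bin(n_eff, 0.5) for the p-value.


Step 1: Discard zero differences. Original n = 14; n_eff = number of nonzero differences = 14.
Nonzero differences (with sign): +4, +1, +1, -4, +5, +8, -6, +7, +3, +7, +5, -9, -2, +9
Step 2: Count signs: positive = 10, negative = 4.
Step 3: Under H0: P(positive) = 0.5, so the number of positives S ~ Bin(14, 0.5).
Step 4: Two-sided exact p-value = sum of Bin(14,0.5) probabilities at or below the observed probability = 0.179565.
Step 5: alpha = 0.05. fail to reject H0.

n_eff = 14, pos = 10, neg = 4, p = 0.179565, fail to reject H0.


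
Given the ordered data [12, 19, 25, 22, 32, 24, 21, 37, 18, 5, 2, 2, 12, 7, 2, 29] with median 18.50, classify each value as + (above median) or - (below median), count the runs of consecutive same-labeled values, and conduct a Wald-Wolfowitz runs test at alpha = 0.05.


Step 1: Compute median = 18.50; label A = above, B = below.
Labels in order: BAAAAAAABBBBBBBA  (n_A = 8, n_B = 8)
Step 2: Count runs R = 4.
Step 3: Under H0 (random ordering), E[R] = 2*n_A*n_B/(n_A+n_B) + 1 = 2*8*8/16 + 1 = 9.0000.
        Var[R] = 2*n_A*n_B*(2*n_A*n_B - n_A - n_B) / ((n_A+n_B)^2 * (n_A+n_B-1)) = 14336/3840 = 3.7333.
        SD[R] = 1.9322.
Step 4: Continuity-corrected z = (R + 0.5 - E[R]) / SD[R] = (4 + 0.5 - 9.0000) / 1.9322 = -2.3290.
Step 5: Two-sided p-value via normal approximation = 2*(1 - Phi(|z|)) = 0.019861.
Step 6: alpha = 0.05. reject H0.

R = 4, z = -2.3290, p = 0.019861, reject H0.


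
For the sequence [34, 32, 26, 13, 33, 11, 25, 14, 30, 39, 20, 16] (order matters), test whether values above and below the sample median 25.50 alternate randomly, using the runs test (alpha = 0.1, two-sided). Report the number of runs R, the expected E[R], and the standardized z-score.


Step 1: Compute median = 25.50; label A = above, B = below.
Labels in order: AAABABBBAABB  (n_A = 6, n_B = 6)
Step 2: Count runs R = 6.
Step 3: Under H0 (random ordering), E[R] = 2*n_A*n_B/(n_A+n_B) + 1 = 2*6*6/12 + 1 = 7.0000.
        Var[R] = 2*n_A*n_B*(2*n_A*n_B - n_A - n_B) / ((n_A+n_B)^2 * (n_A+n_B-1)) = 4320/1584 = 2.7273.
        SD[R] = 1.6514.
Step 4: Continuity-corrected z = (R + 0.5 - E[R]) / SD[R] = (6 + 0.5 - 7.0000) / 1.6514 = -0.3028.
Step 5: Two-sided p-value via normal approximation = 2*(1 - Phi(|z|)) = 0.762069.
Step 6: alpha = 0.1. fail to reject H0.

R = 6, z = -0.3028, p = 0.762069, fail to reject H0.


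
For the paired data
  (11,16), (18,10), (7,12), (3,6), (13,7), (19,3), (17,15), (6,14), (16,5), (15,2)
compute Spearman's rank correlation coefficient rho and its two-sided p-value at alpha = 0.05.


Step 1: Rank x and y separately (midranks; no ties here).
rank(x): 11->4, 18->9, 7->3, 3->1, 13->5, 19->10, 17->8, 6->2, 16->7, 15->6
rank(y): 16->10, 10->6, 12->7, 6->4, 7->5, 3->2, 15->9, 14->8, 5->3, 2->1
Step 2: d_i = R_x(i) - R_y(i); compute d_i^2.
  (4-10)^2=36, (9-6)^2=9, (3-7)^2=16, (1-4)^2=9, (5-5)^2=0, (10-2)^2=64, (8-9)^2=1, (2-8)^2=36, (7-3)^2=16, (6-1)^2=25
sum(d^2) = 212.
Step 3: rho = 1 - 6*212 / (10*(10^2 - 1)) = 1 - 1272/990 = -0.284848.
Step 4: Under H0, t = rho * sqrt((n-2)/(1-rho^2)) = -0.8405 ~ t(8).
Step 5: Two-sided p-value from the t-distribution with 8 df = 0.425038.
Step 6: alpha = 0.05. fail to reject H0.

rho = -0.2848, p = 0.425038, fail to reject H0 at alpha = 0.05.


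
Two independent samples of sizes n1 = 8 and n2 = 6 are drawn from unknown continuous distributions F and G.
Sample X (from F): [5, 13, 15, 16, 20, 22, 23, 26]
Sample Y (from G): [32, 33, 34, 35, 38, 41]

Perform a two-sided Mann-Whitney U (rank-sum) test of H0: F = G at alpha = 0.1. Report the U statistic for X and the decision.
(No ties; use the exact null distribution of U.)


Step 1: Combine and sort all 14 observations; assign midranks.
sorted (value, group): (5,X), (13,X), (15,X), (16,X), (20,X), (22,X), (23,X), (26,X), (32,Y), (33,Y), (34,Y), (35,Y), (38,Y), (41,Y)
ranks: 5->1, 13->2, 15->3, 16->4, 20->5, 22->6, 23->7, 26->8, 32->9, 33->10, 34->11, 35->12, 38->13, 41->14
Step 2: Rank sum for X: R1 = 1 + 2 + 3 + 4 + 5 + 6 + 7 + 8 = 36.
Step 3: U_X = R1 - n1(n1+1)/2 = 36 - 8*9/2 = 36 - 36 = 0.
       U_Y = n1*n2 - U_X = 48 - 0 = 48.
Step 4: No ties, so the exact null distribution of U (based on enumerating the C(14,8) = 3003 equally likely rank assignments) gives the two-sided p-value.
Step 5: p-value = 0.000666; compare to alpha = 0.1. reject H0.

U_X = 0, p = 0.000666, reject H0 at alpha = 0.1.


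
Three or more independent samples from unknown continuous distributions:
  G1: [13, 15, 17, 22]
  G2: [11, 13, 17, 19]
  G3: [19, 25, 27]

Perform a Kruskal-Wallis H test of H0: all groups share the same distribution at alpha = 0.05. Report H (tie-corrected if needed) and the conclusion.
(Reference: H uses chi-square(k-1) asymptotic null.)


Step 1: Combine all N = 11 observations and assign midranks.
sorted (value, group, rank): (11,G2,1), (13,G1,2.5), (13,G2,2.5), (15,G1,4), (17,G1,5.5), (17,G2,5.5), (19,G2,7.5), (19,G3,7.5), (22,G1,9), (25,G3,10), (27,G3,11)
Step 2: Sum ranks within each group.
R_1 = 21 (n_1 = 4)
R_2 = 16.5 (n_2 = 4)
R_3 = 28.5 (n_3 = 3)
Step 3: H = 12/(N(N+1)) * sum(R_i^2/n_i) - 3(N+1)
     = 12/(11*12) * (21^2/4 + 16.5^2/4 + 28.5^2/3) - 3*12
     = 0.090909 * 449.062 - 36
     = 4.823864.
Step 4: Ties present; correction factor C = 1 - 18/(11^3 - 11) = 0.986364. Corrected H = 4.823864 / 0.986364 = 4.890553.
Step 5: Under H0, H ~ chi^2(2); p-value = 0.086702.
Step 6: alpha = 0.05. fail to reject H0.

H = 4.8906, df = 2, p = 0.086702, fail to reject H0.


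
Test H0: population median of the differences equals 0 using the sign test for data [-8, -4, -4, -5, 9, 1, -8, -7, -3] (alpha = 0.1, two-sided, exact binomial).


Step 1: Discard zero differences. Original n = 9; n_eff = number of nonzero differences = 9.
Nonzero differences (with sign): -8, -4, -4, -5, +9, +1, -8, -7, -3
Step 2: Count signs: positive = 2, negative = 7.
Step 3: Under H0: P(positive) = 0.5, so the number of positives S ~ Bin(9, 0.5).
Step 4: Two-sided exact p-value = sum of Bin(9,0.5) probabilities at or below the observed probability = 0.179688.
Step 5: alpha = 0.1. fail to reject H0.

n_eff = 9, pos = 2, neg = 7, p = 0.179688, fail to reject H0.


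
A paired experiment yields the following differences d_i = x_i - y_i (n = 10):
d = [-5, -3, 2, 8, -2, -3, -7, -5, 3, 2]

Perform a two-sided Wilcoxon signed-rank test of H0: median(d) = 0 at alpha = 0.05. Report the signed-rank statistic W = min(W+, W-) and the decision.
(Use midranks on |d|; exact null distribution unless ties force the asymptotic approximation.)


Step 1: Drop any zero differences (none here) and take |d_i|.
|d| = [5, 3, 2, 8, 2, 3, 7, 5, 3, 2]
Step 2: Midrank |d_i| (ties get averaged ranks).
ranks: |5|->7.5, |3|->5, |2|->2, |8|->10, |2|->2, |3|->5, |7|->9, |5|->7.5, |3|->5, |2|->2
Step 3: Attach original signs; sum ranks with positive sign and with negative sign.
W+ = 2 + 10 + 5 + 2 = 19
W- = 7.5 + 5 + 2 + 5 + 9 + 7.5 = 36
(Check: W+ + W- = 55 should equal n(n+1)/2 = 55.)
Step 4: Test statistic W = min(W+, W-) = 19.
Step 5: Ties in |d|, so use the tie-corrected normal approximation.
        E[W] = n(n+1)/4 = 10*11/4 = 27.5.
        Tie groups: |d|=2 (t=3), |d|=3 (t=3), |d|=5 (t=2); sum(t^3 - t) = 54.
        Var[W] = n(n+1)(2n+1)/24 - sum(t^3-t)/48 = 2310/24 - 54/48 = 95.125.
        z = (W - E[W]) / sqrt(Var[W]) = (19 - 27.5) / 9.7532 = -0.8715.
        Two-sided p = 2*Phi(z) = 0.383477.
Step 6: alpha = 0.05. fail to reject H0.

W+ = 19, W- = 36, W = min = 19, p = 0.383477, fail to reject H0.


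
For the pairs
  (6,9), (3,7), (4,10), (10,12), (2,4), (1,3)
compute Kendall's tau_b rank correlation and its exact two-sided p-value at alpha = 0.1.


Step 1: Enumerate the 15 unordered pairs (i,j) with i<j and classify each by sign(x_j-x_i) * sign(y_j-y_i).
  (1,2):dx=-3,dy=-2->C; (1,3):dx=-2,dy=+1->D; (1,4):dx=+4,dy=+3->C; (1,5):dx=-4,dy=-5->C
  (1,6):dx=-5,dy=-6->C; (2,3):dx=+1,dy=+3->C; (2,4):dx=+7,dy=+5->C; (2,5):dx=-1,dy=-3->C
  (2,6):dx=-2,dy=-4->C; (3,4):dx=+6,dy=+2->C; (3,5):dx=-2,dy=-6->C; (3,6):dx=-3,dy=-7->C
  (4,5):dx=-8,dy=-8->C; (4,6):dx=-9,dy=-9->C; (5,6):dx=-1,dy=-1->C
Step 2: C = 14, D = 1, total pairs = 15.
Step 3: tau = (C - D)/(n(n-1)/2) = (14 - 1)/15 = 0.866667.
Step 4: Exact two-sided p-value (enumerate n! = 720 permutations of y under H0): p = 0.016667.
Step 5: alpha = 0.1. reject H0.

tau_b = 0.8667 (C=14, D=1), p = 0.016667, reject H0.


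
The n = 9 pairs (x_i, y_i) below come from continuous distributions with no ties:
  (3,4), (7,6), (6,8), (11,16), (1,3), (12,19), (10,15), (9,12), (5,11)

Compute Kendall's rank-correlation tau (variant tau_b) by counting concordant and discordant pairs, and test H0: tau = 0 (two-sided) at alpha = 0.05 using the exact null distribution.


Step 1: Enumerate the 36 unordered pairs (i,j) with i<j and classify each by sign(x_j-x_i) * sign(y_j-y_i).
  (1,2):dx=+4,dy=+2->C; (1,3):dx=+3,dy=+4->C; (1,4):dx=+8,dy=+12->C; (1,5):dx=-2,dy=-1->C
  (1,6):dx=+9,dy=+15->C; (1,7):dx=+7,dy=+11->C; (1,8):dx=+6,dy=+8->C; (1,9):dx=+2,dy=+7->C
  (2,3):dx=-1,dy=+2->D; (2,4):dx=+4,dy=+10->C; (2,5):dx=-6,dy=-3->C; (2,6):dx=+5,dy=+13->C
  (2,7):dx=+3,dy=+9->C; (2,8):dx=+2,dy=+6->C; (2,9):dx=-2,dy=+5->D; (3,4):dx=+5,dy=+8->C
  (3,5):dx=-5,dy=-5->C; (3,6):dx=+6,dy=+11->C; (3,7):dx=+4,dy=+7->C; (3,8):dx=+3,dy=+4->C
  (3,9):dx=-1,dy=+3->D; (4,5):dx=-10,dy=-13->C; (4,6):dx=+1,dy=+3->C; (4,7):dx=-1,dy=-1->C
  (4,8):dx=-2,dy=-4->C; (4,9):dx=-6,dy=-5->C; (5,6):dx=+11,dy=+16->C; (5,7):dx=+9,dy=+12->C
  (5,8):dx=+8,dy=+9->C; (5,9):dx=+4,dy=+8->C; (6,7):dx=-2,dy=-4->C; (6,8):dx=-3,dy=-7->C
  (6,9):dx=-7,dy=-8->C; (7,8):dx=-1,dy=-3->C; (7,9):dx=-5,dy=-4->C; (8,9):dx=-4,dy=-1->C
Step 2: C = 33, D = 3, total pairs = 36.
Step 3: tau = (C - D)/(n(n-1)/2) = (33 - 3)/36 = 0.833333.
Step 4: Exact two-sided p-value (enumerate n! = 362880 permutations of y under H0): p = 0.000854.
Step 5: alpha = 0.05. reject H0.

tau_b = 0.8333 (C=33, D=3), p = 0.000854, reject H0.


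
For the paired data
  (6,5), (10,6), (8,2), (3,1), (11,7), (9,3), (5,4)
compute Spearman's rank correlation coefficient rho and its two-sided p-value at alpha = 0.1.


Step 1: Rank x and y separately (midranks; no ties here).
rank(x): 6->3, 10->6, 8->4, 3->1, 11->7, 9->5, 5->2
rank(y): 5->5, 6->6, 2->2, 1->1, 7->7, 3->3, 4->4
Step 2: d_i = R_x(i) - R_y(i); compute d_i^2.
  (3-5)^2=4, (6-6)^2=0, (4-2)^2=4, (1-1)^2=0, (7-7)^2=0, (5-3)^2=4, (2-4)^2=4
sum(d^2) = 16.
Step 3: rho = 1 - 6*16 / (7*(7^2 - 1)) = 1 - 96/336 = 0.714286.
Step 4: Under H0, t = rho * sqrt((n-2)/(1-rho^2)) = 2.2822 ~ t(5).
Step 5: Two-sided p-value from the t-distribution with 5 df = 0.071344.
Step 6: alpha = 0.1. reject H0.

rho = 0.7143, p = 0.071344, reject H0 at alpha = 0.1.


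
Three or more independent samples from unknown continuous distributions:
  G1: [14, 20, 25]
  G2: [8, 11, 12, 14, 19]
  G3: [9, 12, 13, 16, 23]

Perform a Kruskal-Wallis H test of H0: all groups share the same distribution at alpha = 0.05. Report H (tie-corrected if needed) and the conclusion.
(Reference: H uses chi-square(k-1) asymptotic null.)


Step 1: Combine all N = 13 observations and assign midranks.
sorted (value, group, rank): (8,G2,1), (9,G3,2), (11,G2,3), (12,G2,4.5), (12,G3,4.5), (13,G3,6), (14,G1,7.5), (14,G2,7.5), (16,G3,9), (19,G2,10), (20,G1,11), (23,G3,12), (25,G1,13)
Step 2: Sum ranks within each group.
R_1 = 31.5 (n_1 = 3)
R_2 = 26 (n_2 = 5)
R_3 = 33.5 (n_3 = 5)
Step 3: H = 12/(N(N+1)) * sum(R_i^2/n_i) - 3(N+1)
     = 12/(13*14) * (31.5^2/3 + 26^2/5 + 33.5^2/5) - 3*14
     = 0.065934 * 690.4 - 42
     = 3.520879.
Step 4: Ties present; correction factor C = 1 - 12/(13^3 - 13) = 0.994505. Corrected H = 3.520879 / 0.994505 = 3.540331.
Step 5: Under H0, H ~ chi^2(2); p-value = 0.170305.
Step 6: alpha = 0.05. fail to reject H0.

H = 3.5403, df = 2, p = 0.170305, fail to reject H0.


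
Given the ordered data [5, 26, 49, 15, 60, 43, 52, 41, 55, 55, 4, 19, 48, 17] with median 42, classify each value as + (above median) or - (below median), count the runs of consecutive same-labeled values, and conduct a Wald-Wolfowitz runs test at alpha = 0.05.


Step 1: Compute median = 42; label A = above, B = below.
Labels in order: BBABAAABAABBAB  (n_A = 7, n_B = 7)
Step 2: Count runs R = 9.
Step 3: Under H0 (random ordering), E[R] = 2*n_A*n_B/(n_A+n_B) + 1 = 2*7*7/14 + 1 = 8.0000.
        Var[R] = 2*n_A*n_B*(2*n_A*n_B - n_A - n_B) / ((n_A+n_B)^2 * (n_A+n_B-1)) = 8232/2548 = 3.2308.
        SD[R] = 1.7974.
Step 4: Continuity-corrected z = (R - 0.5 - E[R]) / SD[R] = (9 - 0.5 - 8.0000) / 1.7974 = 0.2782.
Step 5: Two-sided p-value via normal approximation = 2*(1 - Phi(|z|)) = 0.780879.
Step 6: alpha = 0.05. fail to reject H0.

R = 9, z = 0.2782, p = 0.780879, fail to reject H0.


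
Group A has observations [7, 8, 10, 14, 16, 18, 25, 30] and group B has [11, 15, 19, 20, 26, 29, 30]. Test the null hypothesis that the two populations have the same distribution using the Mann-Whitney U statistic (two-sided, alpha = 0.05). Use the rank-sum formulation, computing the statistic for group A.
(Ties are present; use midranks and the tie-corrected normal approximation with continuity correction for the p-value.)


Step 1: Combine and sort all 15 observations; assign midranks.
sorted (value, group): (7,X), (8,X), (10,X), (11,Y), (14,X), (15,Y), (16,X), (18,X), (19,Y), (20,Y), (25,X), (26,Y), (29,Y), (30,X), (30,Y)
ranks: 7->1, 8->2, 10->3, 11->4, 14->5, 15->6, 16->7, 18->8, 19->9, 20->10, 25->11, 26->12, 29->13, 30->14.5, 30->14.5
Step 2: Rank sum for X: R1 = 1 + 2 + 3 + 5 + 7 + 8 + 11 + 14.5 = 51.5.
Step 3: U_X = R1 - n1(n1+1)/2 = 51.5 - 8*9/2 = 51.5 - 36 = 15.5.
       U_Y = n1*n2 - U_X = 56 - 15.5 = 40.5.
Step 4: Ties are present, so use the tie-corrected normal approximation (with continuity correction) for the p-value.
Step 5: p-value = 0.164537; compare to alpha = 0.05. fail to reject H0.

U_X = 15.5, p = 0.164537, fail to reject H0 at alpha = 0.05.


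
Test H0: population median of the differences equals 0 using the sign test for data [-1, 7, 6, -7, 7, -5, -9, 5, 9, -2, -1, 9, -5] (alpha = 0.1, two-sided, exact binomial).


Step 1: Discard zero differences. Original n = 13; n_eff = number of nonzero differences = 13.
Nonzero differences (with sign): -1, +7, +6, -7, +7, -5, -9, +5, +9, -2, -1, +9, -5
Step 2: Count signs: positive = 6, negative = 7.
Step 3: Under H0: P(positive) = 0.5, so the number of positives S ~ Bin(13, 0.5).
Step 4: Two-sided exact p-value = sum of Bin(13,0.5) probabilities at or below the observed probability = 1.000000.
Step 5: alpha = 0.1. fail to reject H0.

n_eff = 13, pos = 6, neg = 7, p = 1.000000, fail to reject H0.


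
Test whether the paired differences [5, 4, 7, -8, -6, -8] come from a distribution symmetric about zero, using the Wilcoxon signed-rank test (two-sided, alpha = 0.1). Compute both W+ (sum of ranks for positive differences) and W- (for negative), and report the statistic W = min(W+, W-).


Step 1: Drop any zero differences (none here) and take |d_i|.
|d| = [5, 4, 7, 8, 6, 8]
Step 2: Midrank |d_i| (ties get averaged ranks).
ranks: |5|->2, |4|->1, |7|->4, |8|->5.5, |6|->3, |8|->5.5
Step 3: Attach original signs; sum ranks with positive sign and with negative sign.
W+ = 2 + 1 + 4 = 7
W- = 5.5 + 3 + 5.5 = 14
(Check: W+ + W- = 21 should equal n(n+1)/2 = 21.)
Step 4: Test statistic W = min(W+, W-) = 7.
Step 5: Ties in |d|, so use the tie-corrected normal approximation.
        E[W] = n(n+1)/4 = 6*7/4 = 10.5.
        Tie groups: |d|=8 (t=2); sum(t^3 - t) = 6.
        Var[W] = n(n+1)(2n+1)/24 - sum(t^3-t)/48 = 546/24 - 6/48 = 22.625.
        z = (W - E[W]) / sqrt(Var[W]) = (7 - 10.5) / 4.7566 = -0.7358.
        Two-sided p = 2*Phi(z) = 0.461838.
Step 6: alpha = 0.1. fail to reject H0.

W+ = 7, W- = 14, W = min = 7, p = 0.461838, fail to reject H0.


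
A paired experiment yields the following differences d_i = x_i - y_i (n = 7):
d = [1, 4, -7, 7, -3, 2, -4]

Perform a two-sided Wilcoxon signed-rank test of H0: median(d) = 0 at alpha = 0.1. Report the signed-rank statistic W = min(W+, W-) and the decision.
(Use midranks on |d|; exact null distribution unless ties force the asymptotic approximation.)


Step 1: Drop any zero differences (none here) and take |d_i|.
|d| = [1, 4, 7, 7, 3, 2, 4]
Step 2: Midrank |d_i| (ties get averaged ranks).
ranks: |1|->1, |4|->4.5, |7|->6.5, |7|->6.5, |3|->3, |2|->2, |4|->4.5
Step 3: Attach original signs; sum ranks with positive sign and with negative sign.
W+ = 1 + 4.5 + 6.5 + 2 = 14
W- = 6.5 + 3 + 4.5 = 14
(Check: W+ + W- = 28 should equal n(n+1)/2 = 28.)
Step 4: Test statistic W = min(W+, W-) = 14.
Step 5: Ties in |d|, so use the tie-corrected normal approximation.
        E[W] = n(n+1)/4 = 7*8/4 = 14.
        Tie groups: |d|=4 (t=2), |d|=7 (t=2); sum(t^3 - t) = 12.
        Var[W] = n(n+1)(2n+1)/24 - sum(t^3-t)/48 = 840/24 - 12/48 = 34.75.
        z = (W - E[W]) / sqrt(Var[W]) = (14 - 14) / 5.8949 = 0.0000.
        Two-sided p = 2*Phi(z) = 1.000000.
Step 6: alpha = 0.1. fail to reject H0.

W+ = 14, W- = 14, W = min = 14, p = 1.000000, fail to reject H0.


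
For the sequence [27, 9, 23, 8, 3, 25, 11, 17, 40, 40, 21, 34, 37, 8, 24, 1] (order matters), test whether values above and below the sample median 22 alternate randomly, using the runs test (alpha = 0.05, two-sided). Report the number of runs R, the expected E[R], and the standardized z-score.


Step 1: Compute median = 22; label A = above, B = below.
Labels in order: ABABBABBAABAABAB  (n_A = 8, n_B = 8)
Step 2: Count runs R = 12.
Step 3: Under H0 (random ordering), E[R] = 2*n_A*n_B/(n_A+n_B) + 1 = 2*8*8/16 + 1 = 9.0000.
        Var[R] = 2*n_A*n_B*(2*n_A*n_B - n_A - n_B) / ((n_A+n_B)^2 * (n_A+n_B-1)) = 14336/3840 = 3.7333.
        SD[R] = 1.9322.
Step 4: Continuity-corrected z = (R - 0.5 - E[R]) / SD[R] = (12 - 0.5 - 9.0000) / 1.9322 = 1.2939.
Step 5: Two-sided p-value via normal approximation = 2*(1 - Phi(|z|)) = 0.195709.
Step 6: alpha = 0.05. fail to reject H0.

R = 12, z = 1.2939, p = 0.195709, fail to reject H0.


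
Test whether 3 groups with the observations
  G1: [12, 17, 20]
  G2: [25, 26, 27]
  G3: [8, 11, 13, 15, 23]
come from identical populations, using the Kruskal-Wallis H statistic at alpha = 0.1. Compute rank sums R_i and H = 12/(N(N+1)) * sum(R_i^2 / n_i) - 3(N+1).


Step 1: Combine all N = 11 observations and assign midranks.
sorted (value, group, rank): (8,G3,1), (11,G3,2), (12,G1,3), (13,G3,4), (15,G3,5), (17,G1,6), (20,G1,7), (23,G3,8), (25,G2,9), (26,G2,10), (27,G2,11)
Step 2: Sum ranks within each group.
R_1 = 16 (n_1 = 3)
R_2 = 30 (n_2 = 3)
R_3 = 20 (n_3 = 5)
Step 3: H = 12/(N(N+1)) * sum(R_i^2/n_i) - 3(N+1)
     = 12/(11*12) * (16^2/3 + 30^2/3 + 20^2/5) - 3*12
     = 0.090909 * 465.333 - 36
     = 6.303030.
Step 4: No ties, so H is used without correction.
Step 5: Under H0, H ~ chi^2(2); p-value = 0.042787.
Step 6: alpha = 0.1. reject H0.

H = 6.3030, df = 2, p = 0.042787, reject H0.


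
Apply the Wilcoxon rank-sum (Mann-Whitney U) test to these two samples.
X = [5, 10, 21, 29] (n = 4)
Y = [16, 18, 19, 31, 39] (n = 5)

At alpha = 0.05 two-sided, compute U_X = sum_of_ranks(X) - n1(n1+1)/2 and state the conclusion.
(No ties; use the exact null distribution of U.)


Step 1: Combine and sort all 9 observations; assign midranks.
sorted (value, group): (5,X), (10,X), (16,Y), (18,Y), (19,Y), (21,X), (29,X), (31,Y), (39,Y)
ranks: 5->1, 10->2, 16->3, 18->4, 19->5, 21->6, 29->7, 31->8, 39->9
Step 2: Rank sum for X: R1 = 1 + 2 + 6 + 7 = 16.
Step 3: U_X = R1 - n1(n1+1)/2 = 16 - 4*5/2 = 16 - 10 = 6.
       U_Y = n1*n2 - U_X = 20 - 6 = 14.
Step 4: No ties, so the exact null distribution of U (based on enumerating the C(9,4) = 126 equally likely rank assignments) gives the two-sided p-value.
Step 5: p-value = 0.412698; compare to alpha = 0.05. fail to reject H0.

U_X = 6, p = 0.412698, fail to reject H0 at alpha = 0.05.


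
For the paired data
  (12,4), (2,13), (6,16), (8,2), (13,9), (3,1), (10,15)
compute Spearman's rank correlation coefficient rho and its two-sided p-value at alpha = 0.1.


Step 1: Rank x and y separately (midranks; no ties here).
rank(x): 12->6, 2->1, 6->3, 8->4, 13->7, 3->2, 10->5
rank(y): 4->3, 13->5, 16->7, 2->2, 9->4, 1->1, 15->6
Step 2: d_i = R_x(i) - R_y(i); compute d_i^2.
  (6-3)^2=9, (1-5)^2=16, (3-7)^2=16, (4-2)^2=4, (7-4)^2=9, (2-1)^2=1, (5-6)^2=1
sum(d^2) = 56.
Step 3: rho = 1 - 6*56 / (7*(7^2 - 1)) = 1 - 336/336 = 0.000000.
Step 4: Under H0, t = rho * sqrt((n-2)/(1-rho^2)) = 0.0000 ~ t(5).
Step 5: Two-sided p-value from the t-distribution with 5 df = 1.000000.
Step 6: alpha = 0.1. fail to reject H0.

rho = 0.0000, p = 1.000000, fail to reject H0 at alpha = 0.1.


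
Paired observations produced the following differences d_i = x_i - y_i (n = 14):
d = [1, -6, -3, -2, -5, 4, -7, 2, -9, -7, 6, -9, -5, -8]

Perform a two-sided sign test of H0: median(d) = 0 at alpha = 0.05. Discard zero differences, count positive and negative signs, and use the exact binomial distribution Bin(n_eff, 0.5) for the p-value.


Step 1: Discard zero differences. Original n = 14; n_eff = number of nonzero differences = 14.
Nonzero differences (with sign): +1, -6, -3, -2, -5, +4, -7, +2, -9, -7, +6, -9, -5, -8
Step 2: Count signs: positive = 4, negative = 10.
Step 3: Under H0: P(positive) = 0.5, so the number of positives S ~ Bin(14, 0.5).
Step 4: Two-sided exact p-value = sum of Bin(14,0.5) probabilities at or below the observed probability = 0.179565.
Step 5: alpha = 0.05. fail to reject H0.

n_eff = 14, pos = 4, neg = 10, p = 0.179565, fail to reject H0.


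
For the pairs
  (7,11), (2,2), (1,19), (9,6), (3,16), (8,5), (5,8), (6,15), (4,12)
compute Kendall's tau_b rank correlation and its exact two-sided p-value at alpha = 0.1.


Step 1: Enumerate the 36 unordered pairs (i,j) with i<j and classify each by sign(x_j-x_i) * sign(y_j-y_i).
  (1,2):dx=-5,dy=-9->C; (1,3):dx=-6,dy=+8->D; (1,4):dx=+2,dy=-5->D; (1,5):dx=-4,dy=+5->D
  (1,6):dx=+1,dy=-6->D; (1,7):dx=-2,dy=-3->C; (1,8):dx=-1,dy=+4->D; (1,9):dx=-3,dy=+1->D
  (2,3):dx=-1,dy=+17->D; (2,4):dx=+7,dy=+4->C; (2,5):dx=+1,dy=+14->C; (2,6):dx=+6,dy=+3->C
  (2,7):dx=+3,dy=+6->C; (2,8):dx=+4,dy=+13->C; (2,9):dx=+2,dy=+10->C; (3,4):dx=+8,dy=-13->D
  (3,5):dx=+2,dy=-3->D; (3,6):dx=+7,dy=-14->D; (3,7):dx=+4,dy=-11->D; (3,8):dx=+5,dy=-4->D
  (3,9):dx=+3,dy=-7->D; (4,5):dx=-6,dy=+10->D; (4,6):dx=-1,dy=-1->C; (4,7):dx=-4,dy=+2->D
  (4,8):dx=-3,dy=+9->D; (4,9):dx=-5,dy=+6->D; (5,6):dx=+5,dy=-11->D; (5,7):dx=+2,dy=-8->D
  (5,8):dx=+3,dy=-1->D; (5,9):dx=+1,dy=-4->D; (6,7):dx=-3,dy=+3->D; (6,8):dx=-2,dy=+10->D
  (6,9):dx=-4,dy=+7->D; (7,8):dx=+1,dy=+7->C; (7,9):dx=-1,dy=+4->D; (8,9):dx=-2,dy=-3->C
Step 2: C = 11, D = 25, total pairs = 36.
Step 3: tau = (C - D)/(n(n-1)/2) = (11 - 25)/36 = -0.388889.
Step 4: Exact two-sided p-value (enumerate n! = 362880 permutations of y under H0): p = 0.180181.
Step 5: alpha = 0.1. fail to reject H0.

tau_b = -0.3889 (C=11, D=25), p = 0.180181, fail to reject H0.


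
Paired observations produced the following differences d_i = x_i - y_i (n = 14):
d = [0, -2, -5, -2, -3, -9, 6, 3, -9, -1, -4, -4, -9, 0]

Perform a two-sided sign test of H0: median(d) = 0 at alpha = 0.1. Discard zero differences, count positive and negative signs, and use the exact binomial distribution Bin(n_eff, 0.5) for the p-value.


Step 1: Discard zero differences. Original n = 14; n_eff = number of nonzero differences = 12.
Nonzero differences (with sign): -2, -5, -2, -3, -9, +6, +3, -9, -1, -4, -4, -9
Step 2: Count signs: positive = 2, negative = 10.
Step 3: Under H0: P(positive) = 0.5, so the number of positives S ~ Bin(12, 0.5).
Step 4: Two-sided exact p-value = sum of Bin(12,0.5) probabilities at or below the observed probability = 0.038574.
Step 5: alpha = 0.1. reject H0.

n_eff = 12, pos = 2, neg = 10, p = 0.038574, reject H0.
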